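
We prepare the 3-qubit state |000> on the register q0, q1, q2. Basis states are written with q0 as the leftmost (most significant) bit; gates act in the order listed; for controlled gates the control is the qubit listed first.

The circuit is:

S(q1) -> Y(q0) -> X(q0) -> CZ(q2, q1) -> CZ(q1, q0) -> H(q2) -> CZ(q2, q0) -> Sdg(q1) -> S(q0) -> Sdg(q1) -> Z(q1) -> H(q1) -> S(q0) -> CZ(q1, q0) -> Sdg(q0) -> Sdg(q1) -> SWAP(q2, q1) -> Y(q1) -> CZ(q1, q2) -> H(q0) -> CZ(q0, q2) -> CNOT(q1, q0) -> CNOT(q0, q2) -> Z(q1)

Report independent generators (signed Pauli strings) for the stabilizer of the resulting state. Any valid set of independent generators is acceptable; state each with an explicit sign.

One valid set of independent stabilizer generators is +YII, +IXI, -IIY (any independent generating set of the same group is equally correct).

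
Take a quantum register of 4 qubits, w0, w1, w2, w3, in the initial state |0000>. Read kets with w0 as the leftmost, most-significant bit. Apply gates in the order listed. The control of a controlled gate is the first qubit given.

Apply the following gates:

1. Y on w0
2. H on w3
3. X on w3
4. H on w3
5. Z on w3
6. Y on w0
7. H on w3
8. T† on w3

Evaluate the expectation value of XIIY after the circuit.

The expectation value of XIIY is 0. Key observation: steps 2-5 multiply out to the identity, so the circuit reduces to the remaining gates.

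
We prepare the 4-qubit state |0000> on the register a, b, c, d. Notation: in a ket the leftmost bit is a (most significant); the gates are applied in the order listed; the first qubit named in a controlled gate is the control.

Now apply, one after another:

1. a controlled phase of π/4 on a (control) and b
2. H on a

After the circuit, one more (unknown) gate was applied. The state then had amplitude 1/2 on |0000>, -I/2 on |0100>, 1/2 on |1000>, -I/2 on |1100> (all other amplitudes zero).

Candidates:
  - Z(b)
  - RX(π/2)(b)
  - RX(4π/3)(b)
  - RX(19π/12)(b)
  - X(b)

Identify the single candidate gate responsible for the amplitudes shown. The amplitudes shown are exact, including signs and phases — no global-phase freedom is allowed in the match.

The applied gate was RX(π/2)(b).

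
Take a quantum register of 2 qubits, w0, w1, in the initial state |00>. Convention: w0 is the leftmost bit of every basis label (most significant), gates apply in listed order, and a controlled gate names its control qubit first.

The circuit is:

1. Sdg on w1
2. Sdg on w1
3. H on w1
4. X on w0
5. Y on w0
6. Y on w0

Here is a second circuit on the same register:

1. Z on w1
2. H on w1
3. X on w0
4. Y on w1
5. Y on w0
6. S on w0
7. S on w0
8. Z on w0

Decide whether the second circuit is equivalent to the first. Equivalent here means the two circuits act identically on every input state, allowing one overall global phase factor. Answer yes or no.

No, they are not equivalent — no single phase factor reconciles the two unitaries.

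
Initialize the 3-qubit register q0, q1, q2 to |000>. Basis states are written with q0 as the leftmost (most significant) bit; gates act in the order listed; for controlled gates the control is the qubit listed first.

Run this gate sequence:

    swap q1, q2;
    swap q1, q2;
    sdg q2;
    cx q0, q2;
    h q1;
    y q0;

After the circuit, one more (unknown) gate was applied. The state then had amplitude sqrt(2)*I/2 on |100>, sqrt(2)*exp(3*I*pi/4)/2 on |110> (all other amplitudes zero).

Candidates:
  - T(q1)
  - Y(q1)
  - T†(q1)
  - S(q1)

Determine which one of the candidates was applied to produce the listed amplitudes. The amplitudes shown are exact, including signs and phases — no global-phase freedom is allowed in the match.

The unique candidate consistent with the amplitudes is T(q1). Key observation: gates 1-2 undo each other exactly, leaving only the rest of the circuit to track.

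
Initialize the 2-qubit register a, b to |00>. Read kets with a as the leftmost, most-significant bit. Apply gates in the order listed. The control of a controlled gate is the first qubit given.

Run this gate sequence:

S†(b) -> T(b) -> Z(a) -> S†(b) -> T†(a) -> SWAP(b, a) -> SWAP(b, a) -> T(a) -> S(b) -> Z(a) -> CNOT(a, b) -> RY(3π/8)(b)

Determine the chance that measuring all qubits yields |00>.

The probability of measuring |00> is cos(3*pi/16)**2. Key observation: the block from step 3 through step 10 cancels to the identity and can be dropped.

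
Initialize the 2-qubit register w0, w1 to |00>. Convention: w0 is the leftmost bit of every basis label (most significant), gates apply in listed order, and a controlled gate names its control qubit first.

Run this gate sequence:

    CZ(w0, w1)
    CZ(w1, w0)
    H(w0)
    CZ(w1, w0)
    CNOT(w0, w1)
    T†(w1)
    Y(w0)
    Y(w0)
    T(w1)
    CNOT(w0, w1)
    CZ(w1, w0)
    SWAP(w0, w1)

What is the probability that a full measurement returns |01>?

The probability of measuring |01> is 1/2. Key observation: steps 4-11 multiply out to the identity, so the circuit reduces to the remaining gates.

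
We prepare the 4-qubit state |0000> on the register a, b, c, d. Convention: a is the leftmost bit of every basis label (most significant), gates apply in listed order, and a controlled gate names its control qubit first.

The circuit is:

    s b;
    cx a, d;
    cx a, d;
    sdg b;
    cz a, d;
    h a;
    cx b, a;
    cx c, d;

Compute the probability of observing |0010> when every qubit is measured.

Outcome |0010> occurs with probability 0. Key observation: gates 1-4 undo each other exactly, leaving only the rest of the circuit to track.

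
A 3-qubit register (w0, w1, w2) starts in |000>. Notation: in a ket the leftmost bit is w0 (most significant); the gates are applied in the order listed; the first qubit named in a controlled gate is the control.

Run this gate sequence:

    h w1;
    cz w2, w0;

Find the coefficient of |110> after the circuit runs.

The final state's coefficient on |110> equals 0.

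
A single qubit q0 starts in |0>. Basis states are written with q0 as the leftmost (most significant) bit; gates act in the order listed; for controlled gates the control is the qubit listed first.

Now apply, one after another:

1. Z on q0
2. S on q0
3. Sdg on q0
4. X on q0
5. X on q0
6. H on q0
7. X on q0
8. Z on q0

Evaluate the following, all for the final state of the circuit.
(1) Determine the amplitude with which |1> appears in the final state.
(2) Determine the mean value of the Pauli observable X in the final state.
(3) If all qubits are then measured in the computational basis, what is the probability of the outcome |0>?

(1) The final state's coefficient on |1> equals -sqrt(2)/2.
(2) The observable X averages to -1.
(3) The probability of measuring |0> is 1/2.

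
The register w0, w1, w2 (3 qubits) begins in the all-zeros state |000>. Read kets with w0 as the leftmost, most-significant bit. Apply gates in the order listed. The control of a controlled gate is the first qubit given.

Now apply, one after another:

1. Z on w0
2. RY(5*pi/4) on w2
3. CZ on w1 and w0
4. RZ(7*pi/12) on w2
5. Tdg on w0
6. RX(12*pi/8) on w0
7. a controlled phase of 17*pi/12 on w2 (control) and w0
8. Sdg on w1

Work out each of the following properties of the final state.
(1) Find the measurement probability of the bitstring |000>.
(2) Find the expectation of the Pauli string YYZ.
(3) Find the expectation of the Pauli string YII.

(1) Outcome |000> occurs with probability 1/4 - sqrt(2)/8.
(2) The expectation value of YYZ is 0.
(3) The observable YII averages to -sqrt(6)/8 - sqrt(3)/8 - sqrt(2)/8 + 5/8.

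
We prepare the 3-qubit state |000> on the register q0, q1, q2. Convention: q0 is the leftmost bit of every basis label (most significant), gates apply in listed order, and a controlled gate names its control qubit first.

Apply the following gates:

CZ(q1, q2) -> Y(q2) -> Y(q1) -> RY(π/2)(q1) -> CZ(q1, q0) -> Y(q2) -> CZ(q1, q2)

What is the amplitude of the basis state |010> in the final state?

|010> carries amplitude sqrt(2)*I/2 in the final state.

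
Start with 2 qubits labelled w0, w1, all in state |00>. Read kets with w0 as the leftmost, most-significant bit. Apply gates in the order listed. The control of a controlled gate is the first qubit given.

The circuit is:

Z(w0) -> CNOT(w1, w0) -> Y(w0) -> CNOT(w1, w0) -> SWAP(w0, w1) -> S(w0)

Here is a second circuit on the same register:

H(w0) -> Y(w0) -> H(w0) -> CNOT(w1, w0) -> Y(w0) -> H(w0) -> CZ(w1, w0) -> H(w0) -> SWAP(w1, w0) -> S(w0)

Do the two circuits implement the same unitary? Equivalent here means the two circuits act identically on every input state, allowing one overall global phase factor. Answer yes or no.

No: there is an input state on which the two circuits produce genuinely different outputs (not merely differing by a phase).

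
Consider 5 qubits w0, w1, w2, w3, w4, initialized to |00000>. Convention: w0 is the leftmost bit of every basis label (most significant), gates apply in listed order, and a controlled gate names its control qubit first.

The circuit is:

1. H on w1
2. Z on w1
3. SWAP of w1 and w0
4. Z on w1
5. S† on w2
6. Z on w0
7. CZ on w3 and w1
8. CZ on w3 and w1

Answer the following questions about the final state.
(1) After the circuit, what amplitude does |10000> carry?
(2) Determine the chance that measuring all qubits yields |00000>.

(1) The final state's coefficient on |10000> equals sqrt(2)/2. Key observation: the block from step 7 through step 8 cancels to the identity and can be dropped.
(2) The probability of measuring |00000> is 1/2.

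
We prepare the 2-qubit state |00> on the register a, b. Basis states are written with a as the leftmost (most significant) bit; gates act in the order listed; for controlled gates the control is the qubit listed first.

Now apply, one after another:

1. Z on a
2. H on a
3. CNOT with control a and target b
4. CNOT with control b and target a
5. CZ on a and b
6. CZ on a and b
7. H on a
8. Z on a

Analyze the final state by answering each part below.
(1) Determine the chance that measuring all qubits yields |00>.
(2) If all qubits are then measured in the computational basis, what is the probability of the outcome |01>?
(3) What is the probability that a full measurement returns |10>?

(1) A full measurement returns |00> with probability 1/4.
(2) The probability of measuring |01> is 1/4.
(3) Outcome |10> occurs with probability 1/4.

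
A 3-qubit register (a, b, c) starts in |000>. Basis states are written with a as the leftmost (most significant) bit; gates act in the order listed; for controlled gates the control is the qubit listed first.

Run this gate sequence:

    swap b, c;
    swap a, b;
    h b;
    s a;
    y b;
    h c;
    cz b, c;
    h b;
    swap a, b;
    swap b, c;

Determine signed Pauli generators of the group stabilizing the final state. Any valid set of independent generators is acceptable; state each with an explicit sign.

The stabilizer group can be generated by +XXI, -ZZI, +IIZ, among other valid generating sets.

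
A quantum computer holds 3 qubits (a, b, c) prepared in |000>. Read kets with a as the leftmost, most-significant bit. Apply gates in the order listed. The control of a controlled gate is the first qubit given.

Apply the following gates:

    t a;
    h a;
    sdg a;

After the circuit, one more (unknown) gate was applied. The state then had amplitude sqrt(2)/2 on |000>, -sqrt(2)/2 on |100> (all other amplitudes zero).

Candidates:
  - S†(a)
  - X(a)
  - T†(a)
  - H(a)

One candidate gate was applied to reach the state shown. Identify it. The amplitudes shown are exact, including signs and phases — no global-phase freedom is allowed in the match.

The applied gate was S†(a).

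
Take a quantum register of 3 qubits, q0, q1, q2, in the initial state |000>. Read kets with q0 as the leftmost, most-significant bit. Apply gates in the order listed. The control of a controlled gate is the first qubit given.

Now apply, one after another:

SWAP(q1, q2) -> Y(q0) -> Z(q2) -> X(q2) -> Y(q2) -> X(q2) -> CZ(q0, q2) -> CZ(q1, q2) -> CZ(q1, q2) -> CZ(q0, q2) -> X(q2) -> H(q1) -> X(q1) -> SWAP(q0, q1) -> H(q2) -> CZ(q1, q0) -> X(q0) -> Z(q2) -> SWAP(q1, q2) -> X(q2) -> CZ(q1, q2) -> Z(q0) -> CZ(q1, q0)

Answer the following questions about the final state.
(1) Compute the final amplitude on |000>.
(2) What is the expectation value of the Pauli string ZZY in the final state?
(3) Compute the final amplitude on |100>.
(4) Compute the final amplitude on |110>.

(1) The final state's coefficient on |000> equals -1/2. Key observation: gates 6-11 undo each other exactly, leaving only the rest of the circuit to track.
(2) In the final state, ZZY has expectation 0.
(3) The final state's coefficient on |100> equals -1/2.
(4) The amplitude on |110> is -1/2.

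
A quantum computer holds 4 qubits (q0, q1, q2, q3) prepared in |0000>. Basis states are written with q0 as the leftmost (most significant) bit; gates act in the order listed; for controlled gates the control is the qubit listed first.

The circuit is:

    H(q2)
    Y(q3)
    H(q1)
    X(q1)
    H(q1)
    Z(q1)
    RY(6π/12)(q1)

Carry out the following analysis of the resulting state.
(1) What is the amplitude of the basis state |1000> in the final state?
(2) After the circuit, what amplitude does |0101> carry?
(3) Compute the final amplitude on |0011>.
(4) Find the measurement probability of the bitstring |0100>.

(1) The final state's coefficient on |1000> equals 0. Key observation: steps 3-6 multiply out to the identity, so the circuit reduces to the remaining gates.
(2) |0101> carries amplitude I/2 in the final state.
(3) |0011> carries amplitude I/2 in the final state.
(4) Outcome |0100> occurs with probability 0.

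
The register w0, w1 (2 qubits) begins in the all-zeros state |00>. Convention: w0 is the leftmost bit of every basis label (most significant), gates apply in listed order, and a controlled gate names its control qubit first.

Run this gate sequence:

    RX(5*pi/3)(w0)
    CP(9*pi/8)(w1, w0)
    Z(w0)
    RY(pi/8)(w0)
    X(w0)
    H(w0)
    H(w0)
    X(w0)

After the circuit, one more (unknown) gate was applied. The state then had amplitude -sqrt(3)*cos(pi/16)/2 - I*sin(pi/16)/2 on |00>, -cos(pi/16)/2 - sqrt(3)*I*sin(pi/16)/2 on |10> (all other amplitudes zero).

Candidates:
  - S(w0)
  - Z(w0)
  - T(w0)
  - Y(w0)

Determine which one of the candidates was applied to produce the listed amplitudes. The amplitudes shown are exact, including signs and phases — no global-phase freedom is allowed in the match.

The applied gate was S(w0).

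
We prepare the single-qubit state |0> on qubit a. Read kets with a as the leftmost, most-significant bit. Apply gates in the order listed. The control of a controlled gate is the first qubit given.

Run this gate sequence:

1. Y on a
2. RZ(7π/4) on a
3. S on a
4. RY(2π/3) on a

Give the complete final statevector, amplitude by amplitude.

After the circuit, the state carries amplitude sqrt(3)*exp(7*I*pi/8)/2 on |0>, -exp(7*I*pi/8)/2 on |1>.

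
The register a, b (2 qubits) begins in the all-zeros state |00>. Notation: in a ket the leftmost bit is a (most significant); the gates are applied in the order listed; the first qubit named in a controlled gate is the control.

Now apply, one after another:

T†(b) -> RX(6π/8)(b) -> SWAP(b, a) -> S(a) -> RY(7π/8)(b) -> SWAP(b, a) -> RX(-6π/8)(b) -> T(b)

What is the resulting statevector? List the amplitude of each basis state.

The resulting statevector has amplitude (1 - I)*(-sqrt(2) + 2*I)*sin(pi/16)/4 on |00>, I*sqrt(1/2 - sqrt(2)/4)*sqrt(sqrt(2)/4 + 1/2)*exp(I*pi/4)*cos(7*pi/16) + sqrt(1/2 - sqrt(2)/4)*sqrt(sqrt(2)/4 + 1/2)*exp(I*pi/4)*cos(7*pi/16) on |01>, (1 - I)*(-sqrt(2) + 2*I)*cos(pi/16)/4 on |10>, I*sqrt(1/2 - sqrt(2)/4)*sqrt(sqrt(2)/4 + 1/2)*exp(I*pi/4)*sin(7*pi/16) + sqrt(1/2 - sqrt(2)/4)*sqrt(sqrt(2)/4 + 1/2)*exp(I*pi/4)*sin(7*pi/16) on |11>.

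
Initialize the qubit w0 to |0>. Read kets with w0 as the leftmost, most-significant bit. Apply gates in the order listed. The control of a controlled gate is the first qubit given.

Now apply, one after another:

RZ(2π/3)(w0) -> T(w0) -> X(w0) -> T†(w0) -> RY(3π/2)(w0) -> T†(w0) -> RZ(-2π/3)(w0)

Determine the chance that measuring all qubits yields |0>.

Outcome |0> occurs with probability 1/2.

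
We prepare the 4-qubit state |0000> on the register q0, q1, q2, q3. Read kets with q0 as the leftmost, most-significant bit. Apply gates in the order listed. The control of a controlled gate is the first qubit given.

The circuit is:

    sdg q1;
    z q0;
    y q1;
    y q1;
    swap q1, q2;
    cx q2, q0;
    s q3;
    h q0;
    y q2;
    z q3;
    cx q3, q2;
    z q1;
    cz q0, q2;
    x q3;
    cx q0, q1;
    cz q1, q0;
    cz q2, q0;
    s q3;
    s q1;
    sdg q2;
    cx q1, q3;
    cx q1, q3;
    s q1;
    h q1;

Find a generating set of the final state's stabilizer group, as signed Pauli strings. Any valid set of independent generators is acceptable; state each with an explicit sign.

One valid set of independent stabilizer generators is +XZII, +ZXII, -IIZI, -IIIZ (any independent generating set of the same group is equally correct). Key observation: steps 21-22 multiply out to the identity, so the circuit reduces to the remaining gates.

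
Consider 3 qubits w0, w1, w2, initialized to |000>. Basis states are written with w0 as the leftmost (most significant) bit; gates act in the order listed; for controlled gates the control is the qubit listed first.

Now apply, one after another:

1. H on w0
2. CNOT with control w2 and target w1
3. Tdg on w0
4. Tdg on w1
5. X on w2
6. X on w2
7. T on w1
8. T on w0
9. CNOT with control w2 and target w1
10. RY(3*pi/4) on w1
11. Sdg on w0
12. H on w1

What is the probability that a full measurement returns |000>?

The probability of measuring |000> is sqrt(2)/8 + 1/4. Key observation: gates 2-9 undo each other exactly, leaving only the rest of the circuit to track.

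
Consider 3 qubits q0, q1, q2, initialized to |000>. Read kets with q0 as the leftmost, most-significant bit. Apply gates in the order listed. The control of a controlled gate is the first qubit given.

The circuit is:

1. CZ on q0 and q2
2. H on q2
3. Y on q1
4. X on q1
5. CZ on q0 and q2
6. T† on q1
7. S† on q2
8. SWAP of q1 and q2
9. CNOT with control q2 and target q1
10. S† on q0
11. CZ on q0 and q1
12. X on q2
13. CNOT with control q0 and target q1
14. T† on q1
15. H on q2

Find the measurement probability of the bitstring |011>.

Outcome |011> occurs with probability 1/4.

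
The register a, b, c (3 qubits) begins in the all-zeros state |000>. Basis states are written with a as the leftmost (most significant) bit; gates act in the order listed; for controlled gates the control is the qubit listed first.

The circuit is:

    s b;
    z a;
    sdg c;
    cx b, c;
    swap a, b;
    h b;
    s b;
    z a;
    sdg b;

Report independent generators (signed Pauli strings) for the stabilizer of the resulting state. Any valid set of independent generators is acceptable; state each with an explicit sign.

One valid set of independent stabilizer generators is +IXI, +ZII, +IIZ (any independent generating set of the same group is equally correct).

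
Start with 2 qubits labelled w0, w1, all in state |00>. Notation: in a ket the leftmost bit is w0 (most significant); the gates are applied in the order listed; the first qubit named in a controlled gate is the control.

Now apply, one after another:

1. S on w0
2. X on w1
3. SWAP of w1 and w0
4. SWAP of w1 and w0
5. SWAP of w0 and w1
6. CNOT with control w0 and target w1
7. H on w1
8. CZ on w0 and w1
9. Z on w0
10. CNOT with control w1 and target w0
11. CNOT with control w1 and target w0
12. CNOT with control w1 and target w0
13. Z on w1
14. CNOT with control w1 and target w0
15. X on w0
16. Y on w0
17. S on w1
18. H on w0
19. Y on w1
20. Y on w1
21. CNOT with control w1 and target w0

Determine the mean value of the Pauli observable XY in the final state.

In the final state, XY has expectation -1. Key observation: steps 3-4 multiply out to the identity, so the circuit reduces to the remaining gates.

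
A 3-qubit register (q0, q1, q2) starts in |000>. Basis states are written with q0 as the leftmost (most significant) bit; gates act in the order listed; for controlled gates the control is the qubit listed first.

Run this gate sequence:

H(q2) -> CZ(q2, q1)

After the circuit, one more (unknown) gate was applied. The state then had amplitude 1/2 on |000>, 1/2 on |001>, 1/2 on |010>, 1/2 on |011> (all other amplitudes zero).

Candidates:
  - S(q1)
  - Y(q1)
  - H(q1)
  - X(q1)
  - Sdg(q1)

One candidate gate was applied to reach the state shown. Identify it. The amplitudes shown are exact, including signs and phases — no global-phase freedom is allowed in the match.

It was H(q1) that produced the state shown.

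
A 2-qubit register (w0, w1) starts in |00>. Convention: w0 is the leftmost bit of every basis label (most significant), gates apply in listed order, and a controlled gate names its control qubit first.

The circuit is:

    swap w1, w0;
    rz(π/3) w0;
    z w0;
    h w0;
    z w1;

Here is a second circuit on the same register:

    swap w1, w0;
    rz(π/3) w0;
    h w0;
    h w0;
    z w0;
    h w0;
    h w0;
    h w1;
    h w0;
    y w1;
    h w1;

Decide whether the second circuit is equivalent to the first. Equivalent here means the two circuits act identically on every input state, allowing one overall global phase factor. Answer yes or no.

No: there is an input state on which the two circuits produce genuinely different outputs (not merely differing by a phase).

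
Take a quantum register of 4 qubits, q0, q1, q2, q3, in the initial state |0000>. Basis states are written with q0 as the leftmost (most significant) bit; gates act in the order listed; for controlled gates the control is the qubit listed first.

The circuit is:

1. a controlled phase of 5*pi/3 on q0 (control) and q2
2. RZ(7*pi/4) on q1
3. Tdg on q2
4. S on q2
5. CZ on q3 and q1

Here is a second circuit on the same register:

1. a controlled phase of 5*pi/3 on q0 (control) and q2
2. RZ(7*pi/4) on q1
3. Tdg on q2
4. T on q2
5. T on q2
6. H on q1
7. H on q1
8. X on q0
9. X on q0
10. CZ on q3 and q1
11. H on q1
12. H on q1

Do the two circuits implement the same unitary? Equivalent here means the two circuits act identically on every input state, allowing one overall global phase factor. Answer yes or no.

Yes — the two circuits implement the same unitary up to a global phase.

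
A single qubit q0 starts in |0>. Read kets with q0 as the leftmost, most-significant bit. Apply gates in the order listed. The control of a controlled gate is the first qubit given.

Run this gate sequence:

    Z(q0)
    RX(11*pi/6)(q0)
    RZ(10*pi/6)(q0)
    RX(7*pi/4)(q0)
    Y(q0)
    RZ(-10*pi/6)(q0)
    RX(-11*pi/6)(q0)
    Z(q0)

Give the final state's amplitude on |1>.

The final state's coefficient on |1> equals -sqrt(sqrt(2) + 2)*exp(I*pi/6)/4 - I*sqrt(2 - sqrt(2))/4 + sqrt(3*sqrt(2) + 6)*exp(5*I*pi/6)/8 + sqrt(3*sqrt(2) + 6)*exp(I*pi/6)/8 + sqrt(sqrt(2) + 2)*exp(5*I*pi/6)/4.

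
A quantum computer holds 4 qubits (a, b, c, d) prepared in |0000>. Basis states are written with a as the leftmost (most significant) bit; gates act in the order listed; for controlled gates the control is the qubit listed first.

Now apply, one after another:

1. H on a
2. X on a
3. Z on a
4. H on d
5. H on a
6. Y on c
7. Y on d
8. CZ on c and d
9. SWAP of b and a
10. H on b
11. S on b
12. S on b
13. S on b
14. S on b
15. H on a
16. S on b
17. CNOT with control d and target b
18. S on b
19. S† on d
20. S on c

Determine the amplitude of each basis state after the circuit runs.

The resulting statevector has amplitude 0 on |0000>, 0 on |0001>, sqrt(2)*I/4 on |0010>, -sqrt(2)*I/4 on |0011>, 0 on |0100>, 0 on |0101>, sqrt(2)*I/4 on |0110>, sqrt(2)*I/4 on |0111>, 0 on |1000>, 0 on |1001>, sqrt(2)*I/4 on |1010>, -sqrt(2)*I/4 on |1011>, 0 on |1100>, 0 on |1101>, sqrt(2)*I/4 on |1110>, sqrt(2)*I/4 on |1111>. Key observation: steps 11-14 multiply out to the identity, so the circuit reduces to the remaining gates.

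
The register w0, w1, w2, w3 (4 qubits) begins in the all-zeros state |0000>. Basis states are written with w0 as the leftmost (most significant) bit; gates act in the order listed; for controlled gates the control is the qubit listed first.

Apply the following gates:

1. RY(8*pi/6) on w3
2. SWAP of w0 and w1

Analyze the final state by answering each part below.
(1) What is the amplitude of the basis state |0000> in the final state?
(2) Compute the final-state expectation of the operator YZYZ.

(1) The amplitude on |0000> is -1/2.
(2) The expectation value of YZYZ is 0.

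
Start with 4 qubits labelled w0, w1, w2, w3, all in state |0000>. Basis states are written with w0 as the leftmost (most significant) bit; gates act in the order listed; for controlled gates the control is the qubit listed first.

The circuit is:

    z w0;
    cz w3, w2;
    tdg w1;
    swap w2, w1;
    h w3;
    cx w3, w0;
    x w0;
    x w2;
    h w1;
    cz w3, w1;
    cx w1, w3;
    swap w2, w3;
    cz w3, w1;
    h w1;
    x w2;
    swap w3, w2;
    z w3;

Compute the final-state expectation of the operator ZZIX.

In the final state, ZZIX has expectation -1.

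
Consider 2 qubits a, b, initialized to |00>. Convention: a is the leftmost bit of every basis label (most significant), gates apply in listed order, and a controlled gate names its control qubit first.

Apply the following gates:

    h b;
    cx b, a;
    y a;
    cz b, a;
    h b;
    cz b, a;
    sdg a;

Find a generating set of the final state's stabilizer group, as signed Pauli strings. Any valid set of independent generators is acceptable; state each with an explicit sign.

One valid set of independent stabilizer generators is +YI, -IX (any independent generating set of the same group is equally correct).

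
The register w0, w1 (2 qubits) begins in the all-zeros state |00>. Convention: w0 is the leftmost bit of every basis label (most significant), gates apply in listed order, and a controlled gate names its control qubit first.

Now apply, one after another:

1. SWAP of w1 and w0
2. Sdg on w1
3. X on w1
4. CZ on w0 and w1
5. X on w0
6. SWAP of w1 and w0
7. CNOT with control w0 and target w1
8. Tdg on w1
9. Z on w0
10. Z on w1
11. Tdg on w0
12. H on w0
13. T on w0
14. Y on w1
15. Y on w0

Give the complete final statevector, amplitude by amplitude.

The final amplitudes are 0 on |00>, sqrt(2)/2 on |01>, 0 on |10>, -sqrt(2)*exp(3*I*pi/4)/2 on |11>.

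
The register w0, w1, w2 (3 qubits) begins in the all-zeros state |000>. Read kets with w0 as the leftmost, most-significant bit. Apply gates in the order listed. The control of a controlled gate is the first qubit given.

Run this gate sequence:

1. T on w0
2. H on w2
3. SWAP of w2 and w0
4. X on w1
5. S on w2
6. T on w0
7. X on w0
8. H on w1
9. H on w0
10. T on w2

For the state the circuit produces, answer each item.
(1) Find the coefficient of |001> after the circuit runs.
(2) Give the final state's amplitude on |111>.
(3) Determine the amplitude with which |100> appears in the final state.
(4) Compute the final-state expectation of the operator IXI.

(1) The final state's coefficient on |001> equals 0.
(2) |111> carries amplitude 0 in the final state.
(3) The final state's coefficient on |100> equals sqrt(2)*(-1 + exp(I*pi/4))/4.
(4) The observable IXI averages to -1.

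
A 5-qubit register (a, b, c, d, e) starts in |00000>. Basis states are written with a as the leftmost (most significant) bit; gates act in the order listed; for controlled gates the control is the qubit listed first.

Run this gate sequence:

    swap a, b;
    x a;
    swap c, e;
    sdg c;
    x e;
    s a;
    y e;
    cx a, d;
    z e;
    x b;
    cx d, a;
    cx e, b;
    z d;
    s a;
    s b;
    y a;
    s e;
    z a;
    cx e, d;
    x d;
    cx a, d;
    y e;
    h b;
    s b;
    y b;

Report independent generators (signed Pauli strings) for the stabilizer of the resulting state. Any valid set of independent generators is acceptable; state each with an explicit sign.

The final state is stabilized by the group generated by -IYIII, -ZIIII, +IIZII, -IIIZI, -IIIIZ; other independent generating sets are equally valid.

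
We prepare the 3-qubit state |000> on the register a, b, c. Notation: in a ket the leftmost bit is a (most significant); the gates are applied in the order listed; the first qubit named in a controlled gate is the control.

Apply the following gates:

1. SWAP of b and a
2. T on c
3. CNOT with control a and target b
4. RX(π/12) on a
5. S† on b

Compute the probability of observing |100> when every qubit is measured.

A full measurement returns |100> with probability -sqrt(6)/8 - sqrt(2)/8 + 1/2.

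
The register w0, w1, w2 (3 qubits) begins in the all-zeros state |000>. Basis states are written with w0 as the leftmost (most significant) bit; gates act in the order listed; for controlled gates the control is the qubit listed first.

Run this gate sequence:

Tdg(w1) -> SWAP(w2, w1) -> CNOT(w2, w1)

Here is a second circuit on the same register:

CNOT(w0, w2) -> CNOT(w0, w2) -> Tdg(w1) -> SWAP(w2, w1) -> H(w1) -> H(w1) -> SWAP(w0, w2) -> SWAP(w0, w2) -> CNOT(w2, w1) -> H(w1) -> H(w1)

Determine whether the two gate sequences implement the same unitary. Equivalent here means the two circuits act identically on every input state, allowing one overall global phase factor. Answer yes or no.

Yes, they are equivalent — the unitaries differ by at most a global phase.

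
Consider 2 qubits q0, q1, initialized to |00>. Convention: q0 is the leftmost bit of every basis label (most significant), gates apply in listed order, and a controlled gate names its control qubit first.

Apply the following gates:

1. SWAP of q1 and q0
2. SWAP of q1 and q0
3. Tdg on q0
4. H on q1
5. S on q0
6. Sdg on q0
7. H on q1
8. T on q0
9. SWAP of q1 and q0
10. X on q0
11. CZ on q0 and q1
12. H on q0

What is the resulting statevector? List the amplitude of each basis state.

The resulting statevector has amplitude sqrt(2)/2 on |00>, 0 on |01>, -sqrt(2)/2 on |10>, 0 on |11>. Key observation: gates 2-9 undo each other exactly, leaving only the rest of the circuit to track.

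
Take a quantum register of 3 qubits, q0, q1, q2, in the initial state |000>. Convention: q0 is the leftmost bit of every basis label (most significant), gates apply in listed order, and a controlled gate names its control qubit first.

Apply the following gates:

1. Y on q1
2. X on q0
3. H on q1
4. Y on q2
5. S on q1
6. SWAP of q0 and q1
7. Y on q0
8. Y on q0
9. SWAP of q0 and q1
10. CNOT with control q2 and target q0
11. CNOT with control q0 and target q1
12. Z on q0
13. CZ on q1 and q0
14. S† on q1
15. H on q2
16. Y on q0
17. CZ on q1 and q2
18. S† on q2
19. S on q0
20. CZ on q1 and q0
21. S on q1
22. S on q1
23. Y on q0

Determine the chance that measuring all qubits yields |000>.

A full measurement returns |000> with probability 1/4. Key observation: the block from step 6 through step 9 cancels to the identity and can be dropped.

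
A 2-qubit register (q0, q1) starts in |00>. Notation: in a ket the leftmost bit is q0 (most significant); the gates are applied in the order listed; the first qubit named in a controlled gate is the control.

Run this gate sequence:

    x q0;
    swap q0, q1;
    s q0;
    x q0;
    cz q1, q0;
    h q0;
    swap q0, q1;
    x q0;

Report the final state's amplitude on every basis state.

The final amplitudes are -sqrt(2)/2 on |00>, sqrt(2)/2 on |01>, 0 on |10>, 0 on |11>.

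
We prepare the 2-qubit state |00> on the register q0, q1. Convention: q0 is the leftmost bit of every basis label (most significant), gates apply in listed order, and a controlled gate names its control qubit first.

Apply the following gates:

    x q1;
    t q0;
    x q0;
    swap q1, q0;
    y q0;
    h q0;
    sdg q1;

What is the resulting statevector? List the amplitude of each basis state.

The final amplitudes are 0 on |00>, -sqrt(2)/2 on |01>, 0 on |10>, -sqrt(2)/2 on |11>.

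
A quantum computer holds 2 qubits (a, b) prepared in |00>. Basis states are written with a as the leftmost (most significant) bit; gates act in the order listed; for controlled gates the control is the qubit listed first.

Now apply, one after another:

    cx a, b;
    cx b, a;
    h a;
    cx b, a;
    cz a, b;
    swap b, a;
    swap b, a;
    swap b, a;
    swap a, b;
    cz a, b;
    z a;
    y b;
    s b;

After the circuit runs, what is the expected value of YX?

In the final state, YX has expectation 0. Key observation: gates 7-8 undo each other exactly, leaving only the rest of the circuit to track.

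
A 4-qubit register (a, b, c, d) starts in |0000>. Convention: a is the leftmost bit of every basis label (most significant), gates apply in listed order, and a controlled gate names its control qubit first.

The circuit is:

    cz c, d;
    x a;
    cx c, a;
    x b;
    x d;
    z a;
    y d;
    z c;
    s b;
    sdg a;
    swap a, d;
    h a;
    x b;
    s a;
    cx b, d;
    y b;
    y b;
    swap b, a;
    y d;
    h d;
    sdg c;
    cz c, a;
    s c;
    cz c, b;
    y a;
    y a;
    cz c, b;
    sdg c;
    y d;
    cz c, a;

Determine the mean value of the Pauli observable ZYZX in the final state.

The observable ZYZX averages to -1. Key observation: the block from step 23 through step 28 cancels to the identity and can be dropped.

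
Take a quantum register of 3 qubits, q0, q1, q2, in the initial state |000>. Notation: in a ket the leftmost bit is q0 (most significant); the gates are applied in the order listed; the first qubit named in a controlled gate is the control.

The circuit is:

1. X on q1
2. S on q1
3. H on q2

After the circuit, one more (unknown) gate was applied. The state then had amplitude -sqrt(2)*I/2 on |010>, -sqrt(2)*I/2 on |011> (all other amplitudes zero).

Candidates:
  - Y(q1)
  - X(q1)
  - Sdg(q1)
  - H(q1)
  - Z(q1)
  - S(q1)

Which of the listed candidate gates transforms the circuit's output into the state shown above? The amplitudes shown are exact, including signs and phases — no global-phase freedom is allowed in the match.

It was Z(q1) that produced the state shown.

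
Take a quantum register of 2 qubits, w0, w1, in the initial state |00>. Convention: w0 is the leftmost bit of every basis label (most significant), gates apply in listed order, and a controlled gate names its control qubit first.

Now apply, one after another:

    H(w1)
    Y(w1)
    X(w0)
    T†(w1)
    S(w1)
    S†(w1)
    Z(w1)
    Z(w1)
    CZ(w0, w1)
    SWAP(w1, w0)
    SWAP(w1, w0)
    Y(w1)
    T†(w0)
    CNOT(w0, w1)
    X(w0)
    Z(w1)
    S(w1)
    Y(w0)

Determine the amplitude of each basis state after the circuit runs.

After the circuit, the state carries amplitude 0 on |00>, 0 on |01>, sqrt(2)*exp(I*pi/4)/2 on |10>, sqrt(2)*I/2 on |11>. Key observation: the block from step 10 through step 11 cancels to the identity and can be dropped.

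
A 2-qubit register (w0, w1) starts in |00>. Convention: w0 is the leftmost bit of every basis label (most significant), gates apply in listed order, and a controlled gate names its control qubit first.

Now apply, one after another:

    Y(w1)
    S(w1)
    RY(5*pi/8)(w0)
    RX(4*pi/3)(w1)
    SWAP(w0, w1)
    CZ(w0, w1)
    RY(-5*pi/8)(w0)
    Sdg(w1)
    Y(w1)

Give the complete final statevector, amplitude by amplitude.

The final amplitudes are sqrt(2 - sqrt(2))/8 + 1/4 - I*sqrt(3*sqrt(2) + 6)/8 on |00>, -sqrt(3)/4 + sqrt(6 - 3*sqrt(2))/8 + I*sqrt(sqrt(2) + 2)/8 on |01>, sqrt(sqrt(2) + 2)/8 + I*sqrt(6 - 3*sqrt(2))/8 + sqrt(3)*I/4 on |10>, sqrt(3*sqrt(2) + 6)/8 - I*sqrt(2 - sqrt(2))/8 + I/4 on |11>.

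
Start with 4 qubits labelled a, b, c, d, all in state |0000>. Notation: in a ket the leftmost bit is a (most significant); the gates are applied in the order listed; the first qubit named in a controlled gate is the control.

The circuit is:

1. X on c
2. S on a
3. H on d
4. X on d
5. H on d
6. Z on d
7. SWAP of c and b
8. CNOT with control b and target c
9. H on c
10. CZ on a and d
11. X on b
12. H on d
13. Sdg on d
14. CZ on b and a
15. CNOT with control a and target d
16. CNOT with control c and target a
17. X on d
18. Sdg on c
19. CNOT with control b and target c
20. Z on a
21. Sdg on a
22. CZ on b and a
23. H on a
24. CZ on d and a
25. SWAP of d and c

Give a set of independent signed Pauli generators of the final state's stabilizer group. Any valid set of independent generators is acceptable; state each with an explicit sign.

The stabilizer group can be generated by +XIZZ, +ZIYI, -ZIIX, +IZII, among other valid generating sets.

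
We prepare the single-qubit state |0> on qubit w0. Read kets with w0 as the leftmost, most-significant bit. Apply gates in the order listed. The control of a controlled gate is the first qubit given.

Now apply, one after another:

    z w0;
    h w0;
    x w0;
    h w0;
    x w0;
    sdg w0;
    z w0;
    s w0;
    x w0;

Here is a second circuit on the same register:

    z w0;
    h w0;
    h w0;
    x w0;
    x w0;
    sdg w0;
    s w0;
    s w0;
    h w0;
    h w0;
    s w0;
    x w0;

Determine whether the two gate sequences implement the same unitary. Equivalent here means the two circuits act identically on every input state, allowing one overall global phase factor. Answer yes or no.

No — the two circuits implement different unitaries, even allowing a global phase.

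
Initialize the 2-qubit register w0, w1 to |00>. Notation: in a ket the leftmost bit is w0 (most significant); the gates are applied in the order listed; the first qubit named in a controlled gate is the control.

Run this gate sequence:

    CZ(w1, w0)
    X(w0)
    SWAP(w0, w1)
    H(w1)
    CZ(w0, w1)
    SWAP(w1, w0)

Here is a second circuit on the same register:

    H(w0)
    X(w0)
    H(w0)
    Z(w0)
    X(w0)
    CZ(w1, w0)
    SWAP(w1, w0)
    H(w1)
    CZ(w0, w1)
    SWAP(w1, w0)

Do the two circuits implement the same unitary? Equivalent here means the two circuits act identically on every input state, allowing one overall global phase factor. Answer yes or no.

No: there is an input state on which the two circuits produce genuinely different outputs (not merely differing by a phase).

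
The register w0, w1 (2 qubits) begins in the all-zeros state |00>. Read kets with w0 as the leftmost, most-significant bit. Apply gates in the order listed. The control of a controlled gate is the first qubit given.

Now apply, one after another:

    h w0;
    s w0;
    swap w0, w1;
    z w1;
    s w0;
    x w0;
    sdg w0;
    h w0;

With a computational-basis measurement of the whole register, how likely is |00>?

Outcome |00> occurs with probability 1/4.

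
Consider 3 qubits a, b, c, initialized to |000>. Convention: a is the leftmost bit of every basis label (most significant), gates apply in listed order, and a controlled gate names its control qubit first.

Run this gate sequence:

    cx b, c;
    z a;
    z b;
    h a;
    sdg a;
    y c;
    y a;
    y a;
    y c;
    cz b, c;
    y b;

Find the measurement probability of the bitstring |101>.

Outcome |101> occurs with probability 0. Key observation: gates 6-9 undo each other exactly, leaving only the rest of the circuit to track.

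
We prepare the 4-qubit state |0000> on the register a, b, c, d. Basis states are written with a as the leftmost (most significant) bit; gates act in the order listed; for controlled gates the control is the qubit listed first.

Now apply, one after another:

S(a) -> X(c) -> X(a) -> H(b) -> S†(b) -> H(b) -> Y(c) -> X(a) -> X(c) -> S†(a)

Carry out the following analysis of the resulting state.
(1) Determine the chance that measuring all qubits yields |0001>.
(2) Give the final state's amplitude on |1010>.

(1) A full measurement returns |0001> with probability 0.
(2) |1010> carries amplitude 0 in the final state.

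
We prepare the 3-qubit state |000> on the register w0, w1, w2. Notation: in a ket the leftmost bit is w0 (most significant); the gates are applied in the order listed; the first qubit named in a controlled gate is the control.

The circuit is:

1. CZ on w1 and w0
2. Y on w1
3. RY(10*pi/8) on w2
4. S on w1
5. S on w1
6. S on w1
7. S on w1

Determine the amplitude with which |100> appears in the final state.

The amplitude on |100> is 0. Key observation: the block from step 4 through step 7 cancels to the identity and can be dropped.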